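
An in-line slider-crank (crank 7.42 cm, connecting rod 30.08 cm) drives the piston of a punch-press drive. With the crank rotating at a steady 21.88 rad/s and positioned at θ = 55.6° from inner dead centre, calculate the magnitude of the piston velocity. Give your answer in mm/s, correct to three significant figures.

ω = 21.88 rad/s
For an in-line slider-crank, x = r cosθ + √(L² − r² sin²θ), so v = −rω sinθ·[1 + r cosθ/√(L² − r² sin²θ)].
With r = 0.0742 m, L = 0.3008 m, θ = 55.6°: √(L² − r² sin²θ) = 0.2945 m.
v = −0.0742·21.88·0.82511·[1 + 0.0742·0.56497/0.2945] = -1.5302 m/s.
|v| = 1.5302 m/s = 1530.2 mm/s.

1530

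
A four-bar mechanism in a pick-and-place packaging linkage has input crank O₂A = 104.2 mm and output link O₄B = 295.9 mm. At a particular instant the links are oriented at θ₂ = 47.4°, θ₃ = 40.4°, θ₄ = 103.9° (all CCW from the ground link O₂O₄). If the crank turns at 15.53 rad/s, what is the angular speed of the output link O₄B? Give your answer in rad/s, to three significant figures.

ω₂ = 15.53 rad/s
Differentiating the loop-closure r₂e^{iθ₂}+r₃e^{iθ₃}=r₁+r₄e^{iθ₄} gives r₂ω₂e^{iθ₂}+r₃ω₃e^{iθ₃}=r₄ω₄e^{iθ₄}.
Eliminating the other unknown: ω₄ = r₂ω₂ sin(θ₂−θ₃) / [r₄ sin(θ₄−θ₃)].
Numerator sine = +0.12187; denominator sine = +0.89493.
Result = 0.1042·15.53·(+0.12187) / (0.2959·(+0.89493)) = +0.74473 rad/s; magnitude 0.74473 rad/s.

0.745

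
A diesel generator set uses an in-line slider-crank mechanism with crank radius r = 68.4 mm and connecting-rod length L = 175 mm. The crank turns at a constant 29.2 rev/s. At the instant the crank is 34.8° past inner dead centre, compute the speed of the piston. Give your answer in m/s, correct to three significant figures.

ω = 2π·29.2 = 183.5 rad/s
For an in-line slider-crank, x = r cosθ + √(L² − r² sin²θ), so v = −rω sinθ·[1 + r cosθ/√(L² − r² sin²θ)].
With r = 0.0684 m, L = 0.175 m, θ = 34.8°: √(L² − r² sin²θ) = 0.17059 m.
v = −0.0684·183.5·0.57071·[1 + 0.0684·0.82115/0.17059] = -9.5201 m/s.
|v| = 9.5201 m/s.

9.52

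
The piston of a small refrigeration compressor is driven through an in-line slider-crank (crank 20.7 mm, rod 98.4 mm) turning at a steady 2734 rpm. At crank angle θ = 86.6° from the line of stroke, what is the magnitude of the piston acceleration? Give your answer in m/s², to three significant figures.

262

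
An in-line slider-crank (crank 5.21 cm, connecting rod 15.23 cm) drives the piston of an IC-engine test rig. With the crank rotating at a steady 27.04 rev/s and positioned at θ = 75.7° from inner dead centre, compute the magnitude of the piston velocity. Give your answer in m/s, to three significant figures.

9.35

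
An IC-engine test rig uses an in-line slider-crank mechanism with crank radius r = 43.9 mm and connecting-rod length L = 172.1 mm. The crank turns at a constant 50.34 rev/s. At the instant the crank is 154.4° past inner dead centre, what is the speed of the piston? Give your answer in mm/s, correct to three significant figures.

ω = 2π·50.3 = 316.3 rad/s
For an in-line slider-crank, x = r cosθ + √(L² − r² sin²θ), so v = −rω sinθ·[1 + r cosθ/√(L² − r² sin²θ)].
With r = 0.0439 m, L = 0.1721 m, θ = 154.4°: √(L² − r² sin²θ) = 0.17105 m.
v = −0.0439·316.3·0.43209·[1 + 0.0439·-0.90183/0.17105] = -4.611 m/s.
|v| = 4.611 m/s = 4611 mm/s.

4610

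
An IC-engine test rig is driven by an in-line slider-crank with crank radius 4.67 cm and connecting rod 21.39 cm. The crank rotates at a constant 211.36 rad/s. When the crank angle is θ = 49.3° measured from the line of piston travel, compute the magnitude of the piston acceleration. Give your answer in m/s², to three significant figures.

1300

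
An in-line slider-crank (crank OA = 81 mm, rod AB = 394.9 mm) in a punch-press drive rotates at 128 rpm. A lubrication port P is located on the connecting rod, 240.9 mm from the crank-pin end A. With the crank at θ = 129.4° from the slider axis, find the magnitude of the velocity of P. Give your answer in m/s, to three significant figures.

0.817

ω = 13.4 rad/s.  Crank-pin speed |V_A| = rω = 1.0857 m/s, perpendicular to OA.
Rod angle: sinφ = −(r/L) sinθ ⇒ φ = -9.120°; ω_rod = −rω cosθ/√(L²−r²sin²θ) = +1.7675 rad/s.
V_P = V_A + ω_rod × AP, with AP = 0.2409 m along the rod.
Components: V_Px = −rω sinθ − a·ω_rod·sinφ = -0.7715 m/s;  V_Py = rω cosθ + a·ω_rod·cosφ = -0.26875 m/s.
|V_P| = √(V_Px² + V_Py²) = 0.81697 m/s.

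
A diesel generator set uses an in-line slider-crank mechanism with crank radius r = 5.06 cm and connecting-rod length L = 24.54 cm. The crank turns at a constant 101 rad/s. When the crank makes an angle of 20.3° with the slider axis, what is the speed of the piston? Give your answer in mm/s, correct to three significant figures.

2120

ω = 101 rad/s
For an in-line slider-crank, x = r cosθ + √(L² − r² sin²θ), so v = −rω sinθ·[1 + r cosθ/√(L² − r² sin²θ)].
With r = 0.0506 m, L = 0.2454 m, θ = 20.3°: √(L² − r² sin²θ) = 0.24477 m.
v = −0.0506·101·0.34694·[1 + 0.0506·0.93789/0.24477] = -2.1168 m/s.
|v| = 2.1168 m/s = 2116.8 mm/s.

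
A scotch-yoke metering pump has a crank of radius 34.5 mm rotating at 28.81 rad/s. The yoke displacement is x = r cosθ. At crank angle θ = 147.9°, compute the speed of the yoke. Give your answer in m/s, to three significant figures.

0.528

ω = 28.81 rad/s
x = r cosθ ⇒ ẋ = −rω sinθ.
|v| = rω|sinθ| = 0.0345·28.81·|sin 147.9°| = 0.52818 m/s.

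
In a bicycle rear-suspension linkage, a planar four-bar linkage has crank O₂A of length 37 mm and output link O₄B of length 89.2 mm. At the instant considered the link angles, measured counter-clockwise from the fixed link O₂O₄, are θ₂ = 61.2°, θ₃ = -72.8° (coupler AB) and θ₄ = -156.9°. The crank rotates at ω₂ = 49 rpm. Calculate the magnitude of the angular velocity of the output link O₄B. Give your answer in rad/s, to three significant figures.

1.54

ω₂ = 5.131 rad/s (from 49 rpm).
Differentiating the loop-closure r₂e^{iθ₂}+r₃e^{iθ₃}=r₁+r₄e^{iθ₄} gives r₂ω₂e^{iθ₂}+r₃ω₃e^{iθ₃}=r₄ω₄e^{iθ₄}.
Eliminating the other unknown: ω₄ = r₂ω₂ sin(θ₂−θ₃) / [r₄ sin(θ₄−θ₃)].
Numerator sine = +0.71934; denominator sine = -0.99470.
Result = 0.037·5.131·(+0.71934) / (0.0892·(-0.99470)) = -1.5392 rad/s; magnitude 1.5392 rad/s.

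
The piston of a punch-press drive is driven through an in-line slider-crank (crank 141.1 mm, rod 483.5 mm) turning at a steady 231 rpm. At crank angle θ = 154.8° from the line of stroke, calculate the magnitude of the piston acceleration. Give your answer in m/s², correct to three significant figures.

ω = 2π·231/60 = 24.19 rad/s
x(θ) = r cosθ + √(L² − r² sin²θ); with ω constant, a = ω²·d²x/dθ².
d²x/dθ² = −r cosθ − r²(cos2θ)/√u − r⁴ sin²2θ/(4u^{3/2}),  u = L² − r² sin²θ = 0.230163 m².
Substituting r = 0.1411 m, L = 0.4835 m, θ = 154.8°: d²x/dθ² = +0.10069 m.
a = ω²·d²x/dθ² = (24.19)²·(+0.10069) = +58.918 m/s²;  |a| = 58.918 m/s².

58.9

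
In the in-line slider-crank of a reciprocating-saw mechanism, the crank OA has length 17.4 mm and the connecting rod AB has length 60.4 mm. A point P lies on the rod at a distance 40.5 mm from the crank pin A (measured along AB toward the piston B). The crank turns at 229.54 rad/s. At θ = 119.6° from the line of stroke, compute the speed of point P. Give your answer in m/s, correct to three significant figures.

3.20

ω = 229.5 rad/s.  Crank-pin speed |V_A| = rω = 3.994 m/s, perpendicular to OA.
Rod angle: sinφ = −(r/L) sinθ ⇒ φ = -14.506°; ω_rod = −rω cosθ/√(L²−r²sin²θ) = +33.738 rad/s.
V_P = V_A + ω_rod × AP, with AP = 0.0405 m along the rod.
Components: V_Px = −rω sinθ − a·ω_rod·sinφ = -3.1305 m/s;  V_Py = rω cosθ + a·ω_rod·cosφ = -0.64998 m/s.
|V_P| = √(V_Px² + V_Py²) = 3.1973 m/s.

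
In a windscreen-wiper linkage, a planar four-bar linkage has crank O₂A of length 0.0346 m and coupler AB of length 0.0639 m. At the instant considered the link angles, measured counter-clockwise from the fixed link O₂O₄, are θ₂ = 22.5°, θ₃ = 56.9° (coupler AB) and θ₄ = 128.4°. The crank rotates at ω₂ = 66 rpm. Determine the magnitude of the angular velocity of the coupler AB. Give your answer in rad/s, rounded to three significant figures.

ω₂ = 6.912 rad/s (from 66 rpm).
Differentiating the loop-closure r₂e^{iθ₂}+r₃e^{iθ₃}=r₁+r₄e^{iθ₄} gives r₂ω₂e^{iθ₂}+r₃ω₃e^{iθ₃}=r₄ω₄e^{iθ₄}.
Eliminating the other unknown: ω₃ = r₂ω₂ sin(θ₄−θ₂) / [r₃ sin(θ₃−θ₄)].
Numerator sine = +0.96174; denominator sine = -0.94832.
Result = 0.0346·6.912·(+0.96174) / (0.0639·(-0.94832)) = -3.7953 rad/s; magnitude 3.7953 rad/s.

3.80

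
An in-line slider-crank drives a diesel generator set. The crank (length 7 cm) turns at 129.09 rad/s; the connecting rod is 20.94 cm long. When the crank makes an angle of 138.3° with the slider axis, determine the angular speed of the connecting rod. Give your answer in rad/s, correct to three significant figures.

33.0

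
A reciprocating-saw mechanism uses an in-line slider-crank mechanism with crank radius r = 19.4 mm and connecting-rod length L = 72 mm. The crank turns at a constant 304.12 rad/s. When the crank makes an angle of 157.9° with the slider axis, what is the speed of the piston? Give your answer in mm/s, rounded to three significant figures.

ω = 304.1 rad/s
For an in-line slider-crank, x = r cosθ + √(L² − r² sin²θ), so v = −rω sinθ·[1 + r cosθ/√(L² − r² sin²θ)].
With r = 0.0194 m, L = 0.072 m, θ = 157.9°: √(L² − r² sin²θ) = 0.071629 m.
v = −0.0194·304.1·0.37622·[1 + 0.0194·-0.92653/0.071629] = -1.6627 m/s.
|v| = 1.6627 m/s = 1662.7 mm/s.

1660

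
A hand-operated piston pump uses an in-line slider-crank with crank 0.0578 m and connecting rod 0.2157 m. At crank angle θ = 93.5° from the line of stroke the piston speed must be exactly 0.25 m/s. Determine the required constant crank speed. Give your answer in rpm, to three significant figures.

42.1

For an in-line slider-crank, |v_piston| = rω|sinθ|·[1 + r cosθ/√(L² − r² sin²θ)].
With r = 0.0578 m, L = 0.2157 m, θ = 93.5°: the bracketed kinematic factor |dx/dθ| = 0.056713 m.
ω = v/|dx/dθ| = 0.25/0.056713 = 4.4082 rad/s.
N = 60ω/(2π) = 42.095 rpm.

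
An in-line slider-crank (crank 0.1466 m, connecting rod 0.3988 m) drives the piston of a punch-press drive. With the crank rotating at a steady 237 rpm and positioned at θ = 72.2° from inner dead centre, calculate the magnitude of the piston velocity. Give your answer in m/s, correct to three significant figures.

ω = 2π·237/60 = 24.82 rad/s
For an in-line slider-crank, x = r cosθ + √(L² − r² sin²θ), so v = −rω sinθ·[1 + r cosθ/√(L² − r² sin²θ)].
With r = 0.1466 m, L = 0.3988 m, θ = 72.2°: √(L² − r² sin²θ) = 0.37357 m.
v = −0.1466·24.82·0.95213·[1 + 0.1466·0.30570/0.37357] = -3.8798 m/s.
|v| = 3.8798 m/s.

3.88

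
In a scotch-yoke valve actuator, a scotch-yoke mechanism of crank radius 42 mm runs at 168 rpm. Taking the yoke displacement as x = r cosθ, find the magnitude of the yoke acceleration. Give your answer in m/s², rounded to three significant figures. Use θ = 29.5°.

ω = 17.59 rad/s (from 168 rpm).
x = r cosθ ⇒ ẍ = −rω² cosθ (ω constant).
|a| = rω²|cosθ| = 0.042·(17.59)²·|cos 29.5°| = 11.314 m/s².

11.3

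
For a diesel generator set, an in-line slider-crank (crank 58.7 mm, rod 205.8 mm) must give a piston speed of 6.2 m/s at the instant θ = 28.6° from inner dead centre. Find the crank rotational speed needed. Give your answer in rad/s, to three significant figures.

For an in-line slider-crank, |v_piston| = rω|sinθ|·[1 + r cosθ/√(L² − r² sin²θ)].
With r = 0.0587 m, L = 0.2058 m, θ = 28.6°: the bracketed kinematic factor |dx/dθ| = 0.035202 m.
ω = v/|dx/dθ| = 6.2/0.035202 = 176.12 rad/s.

176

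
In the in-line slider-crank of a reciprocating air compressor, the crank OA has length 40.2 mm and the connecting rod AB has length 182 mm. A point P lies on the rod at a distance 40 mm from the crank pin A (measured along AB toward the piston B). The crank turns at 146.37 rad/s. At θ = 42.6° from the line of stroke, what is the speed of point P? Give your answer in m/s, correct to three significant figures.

ω = 146.4 rad/s.  Crank-pin speed |V_A| = rω = 5.8841 m/s, perpendicular to OA.
Rod angle: sinφ = −(r/L) sinθ ⇒ φ = -8.598°; ω_rod = −rω cosθ/√(L²−r²sin²θ) = -24.069 rad/s.
V_P = V_A + ω_rod × AP, with AP = 0.04 m along the rod.
Components: V_Px = −rω sinθ − a·ω_rod·sinφ = -4.1267 m/s;  V_Py = rω cosθ + a·ω_rod·cosφ = +3.3793 m/s.
|V_P| = √(V_Px² + V_Py²) = 5.3338 m/s.

5.33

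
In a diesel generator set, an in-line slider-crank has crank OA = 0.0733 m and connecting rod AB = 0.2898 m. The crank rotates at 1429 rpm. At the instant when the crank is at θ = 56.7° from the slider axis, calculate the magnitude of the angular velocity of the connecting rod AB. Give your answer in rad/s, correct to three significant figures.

21.3

ω = 149.6 rad/s (converted from 1429 rpm).
The rod makes angle φ with the slider axis where L sinφ = r sinθ; differentiating, L cosφ·φ̇ = r ω cosθ.
L cosφ = √(L² − r² sin²θ) = 0.28325 m.
|ω_rod| = r ω |cosθ| / √(L² − r² sin²θ) = 0.0733·149.6·0.54902/0.28325 = 21.261 rad/s.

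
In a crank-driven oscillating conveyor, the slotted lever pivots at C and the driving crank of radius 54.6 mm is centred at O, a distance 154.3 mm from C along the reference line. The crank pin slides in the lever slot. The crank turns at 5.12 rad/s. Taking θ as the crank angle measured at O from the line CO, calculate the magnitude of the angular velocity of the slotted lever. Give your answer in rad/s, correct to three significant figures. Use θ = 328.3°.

ω = 5.12 rad/s
Crank pin A relative to C: A = (d + r cosθ, r sinθ); lever angle φ = atan2(r sinθ, d + r cosθ).
Differentiating tanφ: φ̇ = rω(d cosθ + r)/(d² + r² + 2dr cosθ).
d² + r² + 2dr cosθ = |CA|² = 0.0411254 m²;  d cosθ + r = +0.18588 m.
|ω_lever| = |0.0546·5.12·+0.18588| / 0.0411254 = 1.2635 rad/s.

1.26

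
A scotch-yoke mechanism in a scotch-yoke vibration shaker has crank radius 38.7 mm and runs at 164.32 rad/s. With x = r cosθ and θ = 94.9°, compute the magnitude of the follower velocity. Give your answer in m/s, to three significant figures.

6.34

ω = 164.3 rad/s
x = r cosθ ⇒ ẋ = −rω sinθ.
|v| = rω|sinθ| = 0.0387·164.3·|sin 94.9°| = 6.3359 m/s.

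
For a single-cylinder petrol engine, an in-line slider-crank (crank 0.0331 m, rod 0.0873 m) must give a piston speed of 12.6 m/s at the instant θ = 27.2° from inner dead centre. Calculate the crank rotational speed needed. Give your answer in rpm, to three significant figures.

For an in-line slider-crank, |v_piston| = rω|sinθ|·[1 + r cosθ/√(L² − r² sin²θ)].
With r = 0.0331 m, L = 0.0873 m, θ = 27.2°: the bracketed kinematic factor |dx/dθ| = 0.020311 m.
ω = v/|dx/dθ| = 12.6/0.020311 = 620.37 rad/s.
N = 60ω/(2π) = 5924.1 rpm.

5920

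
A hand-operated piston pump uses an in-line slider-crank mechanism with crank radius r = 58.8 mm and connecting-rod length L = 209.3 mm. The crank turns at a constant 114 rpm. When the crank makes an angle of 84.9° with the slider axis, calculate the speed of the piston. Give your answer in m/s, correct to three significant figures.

ω = 2π·114/60 = 11.94 rad/s
For an in-line slider-crank, x = r cosθ + √(L² − r² sin²θ), so v = −rω sinθ·[1 + r cosθ/√(L² − r² sin²θ)].
With r = 0.0588 m, L = 0.2093 m, θ = 84.9°: √(L² − r² sin²θ) = 0.20094 m.
v = −0.0588·11.94·0.99604·[1 + 0.0588·0.08889/0.20094] = -0.71737 m/s.
|v| = 0.71737 m/s.

0.717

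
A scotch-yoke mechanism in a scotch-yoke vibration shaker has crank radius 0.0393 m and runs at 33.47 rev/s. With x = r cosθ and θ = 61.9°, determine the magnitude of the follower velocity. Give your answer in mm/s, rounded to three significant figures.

ω = 210.3 rad/s (from 33.47 rev/s).
x = r cosθ ⇒ ẋ = −rω sinθ.
|v| = rω|sinθ| = 0.0393·210.3·|sin 61.9°| = 7.2905 m/s = 7290.5 mm/s.

7290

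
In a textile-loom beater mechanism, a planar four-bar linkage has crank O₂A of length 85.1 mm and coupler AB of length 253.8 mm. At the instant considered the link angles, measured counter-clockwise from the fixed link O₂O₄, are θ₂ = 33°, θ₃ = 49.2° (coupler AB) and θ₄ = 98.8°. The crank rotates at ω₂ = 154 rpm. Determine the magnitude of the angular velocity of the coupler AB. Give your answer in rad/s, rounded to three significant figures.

ω₂ = 16.13 rad/s (from 154 rpm).
Differentiating the loop-closure r₂e^{iθ₂}+r₃e^{iθ₃}=r₁+r₄e^{iθ₄} gives r₂ω₂e^{iθ₂}+r₃ω₃e^{iθ₃}=r₄ω₄e^{iθ₄}.
Eliminating the other unknown: ω₃ = r₂ω₂ sin(θ₄−θ₂) / [r₃ sin(θ₃−θ₄)].
Numerator sine = +0.91212; denominator sine = -0.76154.
Result = 0.0851·16.13·(+0.91212) / (0.2538·(-0.76154)) = -6.4766 rad/s; magnitude 6.4766 rad/s.

6.48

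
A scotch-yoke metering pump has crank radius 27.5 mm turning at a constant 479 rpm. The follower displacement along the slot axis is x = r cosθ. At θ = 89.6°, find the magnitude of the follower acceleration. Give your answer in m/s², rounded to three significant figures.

0.483

ω = 50.16 rad/s (from 479 rpm).
x = r cosθ ⇒ ẍ = −rω² cosθ (ω constant).
|a| = rω²|cosθ| = 0.0275·(50.16)²·|cos 89.6°| = 0.48305 m/s².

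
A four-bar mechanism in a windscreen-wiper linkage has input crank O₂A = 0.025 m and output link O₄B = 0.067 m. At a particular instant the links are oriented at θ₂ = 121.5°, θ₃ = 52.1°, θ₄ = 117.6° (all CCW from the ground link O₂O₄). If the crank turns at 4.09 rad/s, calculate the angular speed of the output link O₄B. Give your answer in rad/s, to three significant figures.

1.57

ω₂ = 4.09 rad/s
Differentiating the loop-closure r₂e^{iθ₂}+r₃e^{iθ₃}=r₁+r₄e^{iθ₄} gives r₂ω₂e^{iθ₂}+r₃ω₃e^{iθ₃}=r₄ω₄e^{iθ₄}.
Eliminating the other unknown: ω₄ = r₂ω₂ sin(θ₂−θ₃) / [r₄ sin(θ₄−θ₃)].
Numerator sine = +0.93606; denominator sine = +0.90996.
Result = 0.025·4.09·(+0.93606) / (0.067·(+0.90996)) = +1.5699 rad/s; magnitude 1.5699 rad/s.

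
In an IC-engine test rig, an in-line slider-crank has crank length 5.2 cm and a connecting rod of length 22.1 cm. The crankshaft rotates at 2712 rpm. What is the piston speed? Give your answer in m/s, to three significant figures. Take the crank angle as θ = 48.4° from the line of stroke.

12.8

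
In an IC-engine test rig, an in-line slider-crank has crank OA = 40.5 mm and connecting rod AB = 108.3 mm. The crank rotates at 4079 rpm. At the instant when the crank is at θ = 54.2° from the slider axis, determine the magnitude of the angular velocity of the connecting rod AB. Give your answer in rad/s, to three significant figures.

ω = 427.2 rad/s (converted from 4079 rpm).
The rod makes angle φ with the slider axis where L sinφ = r sinθ; differentiating, L cosφ·φ̇ = r ω cosθ.
L cosφ = √(L² − r² sin²θ) = 0.1032 m.
|ω_rod| = r ω |cosθ| / √(L² − r² sin²θ) = 0.0405·427.2·0.58496/0.1032 = 98.059 rad/s.

98.1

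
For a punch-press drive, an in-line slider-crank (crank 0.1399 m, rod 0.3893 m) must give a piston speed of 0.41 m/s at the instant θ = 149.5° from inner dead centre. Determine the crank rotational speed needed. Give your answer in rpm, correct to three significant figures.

For an in-line slider-crank, |v_piston| = rω|sinθ|·[1 + r cosθ/√(L² − r² sin²θ)].
With r = 0.1399 m, L = 0.3893 m, θ = 149.5°: the bracketed kinematic factor |dx/dθ| = 0.048644 m.
ω = v/|dx/dθ| = 0.41/0.048644 = 8.4286 rad/s.
N = 60ω/(2π) = 80.487 rpm.

80.5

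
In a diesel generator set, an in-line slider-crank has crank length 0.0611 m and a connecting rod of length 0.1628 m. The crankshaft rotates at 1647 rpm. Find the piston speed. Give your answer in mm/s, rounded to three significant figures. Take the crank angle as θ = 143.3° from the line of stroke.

4350

ω = 2π·1647/60 = 172.5 rad/s
For an in-line slider-crank, x = r cosθ + √(L² − r² sin²θ), so v = −rω sinθ·[1 + r cosθ/√(L² − r² sin²θ)].
With r = 0.0611 m, L = 0.1628 m, θ = 143.3°: √(L² − r² sin²θ) = 0.15865 m.
v = −0.0611·172.5·0.59763·[1 + 0.0611·-0.80178/0.15865] = -4.3532 m/s.
|v| = 4.3532 m/s = 4353.2 mm/s.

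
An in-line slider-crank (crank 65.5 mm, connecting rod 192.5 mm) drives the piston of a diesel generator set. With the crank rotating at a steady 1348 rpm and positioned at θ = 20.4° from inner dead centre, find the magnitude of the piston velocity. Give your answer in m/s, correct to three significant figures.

4.26

ω = 2π·1348/60 = 141.2 rad/s
For an in-line slider-crank, x = r cosθ + √(L² − r² sin²θ), so v = −rω sinθ·[1 + r cosθ/√(L² − r² sin²θ)].
With r = 0.0655 m, L = 0.1925 m, θ = 20.4°: √(L² − r² sin²θ) = 0.19114 m.
v = −0.0655·141.2·0.34857·[1 + 0.0655·0.93728/0.19114] = -4.2581 m/s.
|v| = 4.2581 m/s.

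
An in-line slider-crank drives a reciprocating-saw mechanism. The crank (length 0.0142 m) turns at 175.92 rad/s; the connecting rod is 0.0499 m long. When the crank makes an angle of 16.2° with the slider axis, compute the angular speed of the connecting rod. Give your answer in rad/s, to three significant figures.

48.2

ω = 175.9 rad/s
The rod makes angle φ with the slider axis where L sinφ = r sinθ; differentiating, L cosφ·φ̇ = r ω cosθ.
L cosφ = √(L² − r² sin²θ) = 0.049742 m.
|ω_rod| = r ω |cosθ| / √(L² − r² sin²θ) = 0.0142·175.9·0.96029/0.049742 = 48.226 rad/s.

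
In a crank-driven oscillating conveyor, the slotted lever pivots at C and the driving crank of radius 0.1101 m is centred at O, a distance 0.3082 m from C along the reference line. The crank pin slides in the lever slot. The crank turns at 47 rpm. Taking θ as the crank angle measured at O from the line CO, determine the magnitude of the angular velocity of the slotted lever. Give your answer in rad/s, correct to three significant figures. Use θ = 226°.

ω = 4.922 rad/s (from 47 rpm).
Crank pin A relative to C: A = (d + r cosθ, r sinθ); lever angle φ = atan2(r sinθ, d + r cosθ).
Differentiating tanφ: φ̇ = rω(d cosθ + r)/(d² + r² + 2dr cosθ).
d² + r² + 2dr cosθ = |CA|² = 0.0599658 m²;  d cosθ + r = -0.10399 m.
|ω_lever| = |0.1101·4.922·-0.10399| / 0.0599658 = 0.93976 rad/s.

0.940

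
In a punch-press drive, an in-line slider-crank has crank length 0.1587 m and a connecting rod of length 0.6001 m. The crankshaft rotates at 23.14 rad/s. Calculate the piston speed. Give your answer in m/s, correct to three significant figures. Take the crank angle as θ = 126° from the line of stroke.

2.50

ω = 23.14 rad/s
For an in-line slider-crank, x = r cosθ + √(L² − r² sin²θ), so v = −rω sinθ·[1 + r cosθ/√(L² − r² sin²θ)].
With r = 0.1587 m, L = 0.6001 m, θ = 126°: √(L² − r² sin²θ) = 0.5862 m.
v = −0.1587·23.14·0.80902·[1 + 0.1587·-0.58779/0.5862] = -2.4982 m/s.
|v| = 2.4982 m/s.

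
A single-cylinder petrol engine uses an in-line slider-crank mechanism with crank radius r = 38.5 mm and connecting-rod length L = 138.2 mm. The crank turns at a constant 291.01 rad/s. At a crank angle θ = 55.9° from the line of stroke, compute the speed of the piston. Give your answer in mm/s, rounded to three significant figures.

10800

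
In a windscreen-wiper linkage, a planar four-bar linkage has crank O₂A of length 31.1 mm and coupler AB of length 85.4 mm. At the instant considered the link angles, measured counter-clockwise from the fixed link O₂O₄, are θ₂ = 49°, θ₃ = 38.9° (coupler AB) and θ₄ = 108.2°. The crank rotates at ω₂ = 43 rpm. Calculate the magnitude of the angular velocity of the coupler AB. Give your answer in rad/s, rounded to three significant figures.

1.51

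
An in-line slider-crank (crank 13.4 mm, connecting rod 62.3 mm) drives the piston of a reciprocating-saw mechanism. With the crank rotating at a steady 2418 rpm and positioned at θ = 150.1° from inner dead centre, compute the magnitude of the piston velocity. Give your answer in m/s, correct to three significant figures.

1.37

ω = 2π·2418/60 = 253.2 rad/s
For an in-line slider-crank, x = r cosθ + √(L² − r² sin²θ), so v = −rω sinθ·[1 + r cosθ/√(L² − r² sin²θ)].
With r = 0.0134 m, L = 0.0623 m, θ = 150.1°: √(L² − r² sin²θ) = 0.061941 m.
v = −0.0134·253.2·0.49849·[1 + 0.0134·-0.86690/0.061941] = -1.3742 m/s.
|v| = 1.3742 m/s.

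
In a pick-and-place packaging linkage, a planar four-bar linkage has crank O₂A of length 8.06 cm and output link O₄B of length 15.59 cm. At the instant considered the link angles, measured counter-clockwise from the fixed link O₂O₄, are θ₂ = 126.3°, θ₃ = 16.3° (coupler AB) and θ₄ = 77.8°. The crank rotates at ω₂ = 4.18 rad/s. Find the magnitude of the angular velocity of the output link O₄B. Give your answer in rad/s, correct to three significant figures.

2.31

ω₂ = 4.18 rad/s
Differentiating the loop-closure r₂e^{iθ₂}+r₃e^{iθ₃}=r₁+r₄e^{iθ₄} gives r₂ω₂e^{iθ₂}+r₃ω₃e^{iθ₃}=r₄ω₄e^{iθ₄}.
Eliminating the other unknown: ω₄ = r₂ω₂ sin(θ₂−θ₃) / [r₄ sin(θ₄−θ₃)].
Numerator sine = +0.93969; denominator sine = +0.87882.
Result = 0.0806·4.18·(+0.93969) / (0.1559·(+0.87882)) = +2.3107 rad/s; magnitude 2.3107 rad/s.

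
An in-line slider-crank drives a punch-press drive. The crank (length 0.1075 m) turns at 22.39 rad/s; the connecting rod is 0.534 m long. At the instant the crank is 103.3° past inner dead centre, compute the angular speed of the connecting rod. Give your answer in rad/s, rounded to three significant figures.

1.06

ω = 22.39 rad/s
The rod makes angle φ with the slider axis where L sinφ = r sinθ; differentiating, L cosφ·φ̇ = r ω cosθ.
L cosφ = √(L² − r² sin²θ) = 0.52365 m.
|ω_rod| = r ω |cosθ| / √(L² − r² sin²θ) = 0.1075·22.39·0.23005/0.52365 = 1.0574 rad/s.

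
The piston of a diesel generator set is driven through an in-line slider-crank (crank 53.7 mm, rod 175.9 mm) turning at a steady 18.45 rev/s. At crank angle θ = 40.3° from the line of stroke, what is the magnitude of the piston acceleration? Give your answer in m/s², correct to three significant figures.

592

ω = 2π·18.4 = 115.9 rad/s
x(θ) = r cosθ + √(L² − r² sin²θ); with ω constant, a = ω²·d²x/dθ².
d²x/dθ² = −r cosθ − r²(cos2θ)/√u − r⁴ sin²2θ/(4u^{3/2}),  u = L² − r² sin²θ = 0.0297345 m².
Substituting r = 0.0537 m, L = 0.1759 m, θ = 40.3°: d²x/dθ² = -0.044081 m.
a = ω²·d²x/dθ² = (115.9)²·(-0.044081) = -592.39 m/s²;  |a| = 592.39 m/s².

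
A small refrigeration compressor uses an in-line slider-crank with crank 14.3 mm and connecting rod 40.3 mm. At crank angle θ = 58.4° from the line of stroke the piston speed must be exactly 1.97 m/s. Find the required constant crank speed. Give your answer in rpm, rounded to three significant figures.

For an in-line slider-crank, |v_piston| = rω|sinθ|·[1 + r cosθ/√(L² − r² sin²θ)].
With r = 0.0143 m, L = 0.0403 m, θ = 58.4°: the bracketed kinematic factor |dx/dθ| = 0.014555 m.
ω = v/|dx/dθ| = 1.97/0.014555 = 135.35 rad/s.
N = 60ω/(2π) = 1292.5 rpm.

1290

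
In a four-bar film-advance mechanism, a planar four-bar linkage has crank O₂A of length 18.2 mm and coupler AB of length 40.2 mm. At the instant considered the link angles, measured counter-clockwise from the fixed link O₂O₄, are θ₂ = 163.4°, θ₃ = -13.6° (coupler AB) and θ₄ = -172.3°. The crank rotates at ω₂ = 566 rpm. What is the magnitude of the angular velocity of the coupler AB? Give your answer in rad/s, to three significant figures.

30.4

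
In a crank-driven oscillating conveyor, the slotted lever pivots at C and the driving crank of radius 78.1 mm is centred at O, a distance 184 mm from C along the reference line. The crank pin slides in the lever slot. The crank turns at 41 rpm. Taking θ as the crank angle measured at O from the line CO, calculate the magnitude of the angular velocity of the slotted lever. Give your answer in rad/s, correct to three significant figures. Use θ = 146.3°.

ω = 4.294 rad/s (from 41 rpm).
Crank pin A relative to C: A = (d + r cosθ, r sinθ); lever angle φ = atan2(r sinθ, d + r cosθ).
Differentiating tanφ: φ̇ = rω(d cosθ + r)/(d² + r² + 2dr cosθ).
d² + r² + 2dr cosθ = |CA|² = 0.0160446 m²;  d cosθ + r = -0.07498 m.
|ω_lever| = |0.0781·4.294·-0.07498| / 0.0160446 = 1.567 rad/s.

1.57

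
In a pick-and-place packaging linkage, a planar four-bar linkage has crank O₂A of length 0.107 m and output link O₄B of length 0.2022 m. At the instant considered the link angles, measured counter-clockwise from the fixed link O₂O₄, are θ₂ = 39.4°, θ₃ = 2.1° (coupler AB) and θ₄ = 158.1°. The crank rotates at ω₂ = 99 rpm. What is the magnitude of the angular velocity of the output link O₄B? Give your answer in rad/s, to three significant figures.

8.17

ω₂ = 10.37 rad/s (from 99 rpm).
Differentiating the loop-closure r₂e^{iθ₂}+r₃e^{iθ₃}=r₁+r₄e^{iθ₄} gives r₂ω₂e^{iθ₂}+r₃ω₃e^{iθ₃}=r₄ω₄e^{iθ₄}.
Eliminating the other unknown: ω₄ = r₂ω₂ sin(θ₂−θ₃) / [r₄ sin(θ₄−θ₃)].
Numerator sine = +0.60599; denominator sine = +0.40674.
Result = 0.107·10.37·(+0.60599) / (0.2022·(+0.40674)) = +8.1737 rad/s; magnitude 8.1737 rad/s.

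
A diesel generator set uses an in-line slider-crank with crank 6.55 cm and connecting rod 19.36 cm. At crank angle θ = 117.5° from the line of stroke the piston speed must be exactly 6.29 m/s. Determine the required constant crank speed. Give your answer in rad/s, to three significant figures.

129

For an in-line slider-crank, |v_piston| = rω|sinθ|·[1 + r cosθ/√(L² − r² sin²θ)].
With r = 0.0655 m, L = 0.1936 m, θ = 117.5°: the bracketed kinematic factor |dx/dθ| = 0.048584 m.
ω = v/|dx/dθ| = 6.29/0.048584 = 129.47 rad/s.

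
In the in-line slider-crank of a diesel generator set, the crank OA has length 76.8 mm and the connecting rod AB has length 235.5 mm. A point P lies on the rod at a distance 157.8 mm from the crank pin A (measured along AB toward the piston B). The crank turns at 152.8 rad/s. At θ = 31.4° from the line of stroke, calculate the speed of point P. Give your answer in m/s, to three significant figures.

ω = 152.8 rad/s.  Crank-pin speed |V_A| = rω = 11.735 m/s, perpendicular to OA.
Rod angle: sinφ = −(r/L) sinθ ⇒ φ = -9.783°; ω_rod = −rω cosθ/√(L²−r²sin²θ) = -43.16 rad/s.
V_P = V_A + ω_rod × AP, with AP = 0.1578 m along the rod.
Components: V_Px = −rω sinθ − a·ω_rod·sinφ = -7.2713 m/s;  V_Py = rω cosθ + a·ω_rod·cosφ = +3.3048 m/s.
|V_P| = √(V_Px² + V_Py²) = 7.987 m/s.

7.99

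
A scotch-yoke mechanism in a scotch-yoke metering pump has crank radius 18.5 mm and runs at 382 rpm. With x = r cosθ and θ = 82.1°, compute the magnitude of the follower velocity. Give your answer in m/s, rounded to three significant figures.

0.733

ω = 40 rad/s (from 382 rpm).
x = r cosθ ⇒ ẋ = −rω sinθ.
|v| = rω|sinθ| = 0.0185·40·|sin 82.1°| = 0.73303 m/s.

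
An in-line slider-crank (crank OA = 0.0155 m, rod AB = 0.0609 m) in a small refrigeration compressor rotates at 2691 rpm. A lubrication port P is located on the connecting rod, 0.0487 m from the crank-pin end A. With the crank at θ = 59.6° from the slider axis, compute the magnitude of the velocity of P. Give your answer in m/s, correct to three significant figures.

ω = 281.8 rad/s.  Crank-pin speed |V_A| = rω = 4.3679 m/s, perpendicular to OA.
Rod angle: sinφ = −(r/L) sinθ ⇒ φ = -12.681°; ω_rod = −rω cosθ/√(L²−r²sin²θ) = -37.202 rad/s.
V_P = V_A + ω_rod × AP, with AP = 0.0487 m along the rod.
Components: V_Px = −rω sinθ − a·ω_rod·sinφ = -4.1651 m/s;  V_Py = rω cosθ + a·ω_rod·cosφ = +0.44279 m/s.
|V_P| = √(V_Px² + V_Py²) = 4.1886 m/s.

4.19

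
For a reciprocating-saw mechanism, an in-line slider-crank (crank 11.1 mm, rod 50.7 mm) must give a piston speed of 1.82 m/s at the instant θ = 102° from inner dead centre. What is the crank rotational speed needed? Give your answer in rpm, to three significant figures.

1680

For an in-line slider-crank, |v_piston| = rω|sinθ|·[1 + r cosθ/√(L² − r² sin²θ)].
With r = 0.0111 m, L = 0.0507 m, θ = 102°: the bracketed kinematic factor |dx/dθ| = 0.010351 m.
ω = v/|dx/dθ| = 1.82/0.010351 = 175.82 rad/s.
N = 60ω/(2π) = 1679 rpm.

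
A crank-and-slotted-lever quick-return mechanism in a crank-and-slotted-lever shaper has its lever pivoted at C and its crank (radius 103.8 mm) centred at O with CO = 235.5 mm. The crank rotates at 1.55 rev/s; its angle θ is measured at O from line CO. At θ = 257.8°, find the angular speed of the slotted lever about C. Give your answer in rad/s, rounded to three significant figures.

0.977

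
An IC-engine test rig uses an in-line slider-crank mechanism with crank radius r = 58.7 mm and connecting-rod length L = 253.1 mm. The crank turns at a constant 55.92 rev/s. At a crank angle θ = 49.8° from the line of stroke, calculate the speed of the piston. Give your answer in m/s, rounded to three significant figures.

ω = 2π·55.9 = 351.4 rad/s
For an in-line slider-crank, x = r cosθ + √(L² − r² sin²θ), so v = −rω sinθ·[1 + r cosθ/√(L² − r² sin²θ)].
With r = 0.0587 m, L = 0.2531 m, θ = 49.8°: √(L² − r² sin²θ) = 0.2491 m.
v = −0.0587·351.4·0.76380·[1 + 0.0587·0.64546/0.2491] = -18.149 m/s.
|v| = 18.149 m/s.

18.1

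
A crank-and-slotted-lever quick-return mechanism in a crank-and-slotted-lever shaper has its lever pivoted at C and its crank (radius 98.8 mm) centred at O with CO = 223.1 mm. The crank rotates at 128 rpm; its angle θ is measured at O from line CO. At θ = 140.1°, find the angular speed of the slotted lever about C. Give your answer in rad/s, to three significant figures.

3.73

ω = 13.4 rad/s (from 128 rpm).
Crank pin A relative to C: A = (d + r cosθ, r sinθ); lever angle φ = atan2(r sinθ, d + r cosθ).
Differentiating tanφ: φ̇ = rω(d cosθ + r)/(d² + r² + 2dr cosθ).
d² + r² + 2dr cosθ = |CA|² = 0.0257149 m²;  d cosθ + r = -0.072355 m.
|ω_lever| = |0.0988·13.4·-0.072355| / 0.0257149 = 3.7263 rad/s.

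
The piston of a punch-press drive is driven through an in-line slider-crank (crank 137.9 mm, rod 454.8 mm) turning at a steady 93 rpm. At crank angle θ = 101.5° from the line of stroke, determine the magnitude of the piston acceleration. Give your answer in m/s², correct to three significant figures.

6.41

ω = 2π·93/60 = 9.739 rad/s
x(θ) = r cosθ + √(L² − r² sin²θ); with ω constant, a = ω²·d²x/dθ².
d²x/dθ² = −r cosθ − r²(cos2θ)/√u − r⁴ sin²2θ/(4u^{3/2}),  u = L² − r² sin²θ = 0.188582 m².
Substituting r = 0.1379 m, L = 0.4548 m, θ = 101.5°: d²x/dθ² = +0.067633 m.
a = ω²·d²x/dθ² = (9.739)²·(+0.067633) = +6.4148 m/s²;  |a| = 6.4148 m/s².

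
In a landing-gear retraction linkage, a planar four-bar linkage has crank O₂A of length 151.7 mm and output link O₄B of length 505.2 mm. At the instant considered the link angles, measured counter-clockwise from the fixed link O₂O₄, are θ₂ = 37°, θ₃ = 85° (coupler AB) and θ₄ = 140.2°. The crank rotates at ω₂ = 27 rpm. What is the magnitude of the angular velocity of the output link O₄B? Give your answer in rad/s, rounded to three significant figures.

ω₂ = 2.827 rad/s (from 27 rpm).
Differentiating the loop-closure r₂e^{iθ₂}+r₃e^{iθ₃}=r₁+r₄e^{iθ₄} gives r₂ω₂e^{iθ₂}+r₃ω₃e^{iθ₃}=r₄ω₄e^{iθ₄}.
Eliminating the other unknown: ω₄ = r₂ω₂ sin(θ₂−θ₃) / [r₄ sin(θ₄−θ₃)].
Numerator sine = -0.74314; denominator sine = +0.82115.
Result = 0.1517·2.827·(-0.74314) / (0.5052·(+0.82115)) = -0.76836 rad/s; magnitude 0.76836 rad/s.

0.768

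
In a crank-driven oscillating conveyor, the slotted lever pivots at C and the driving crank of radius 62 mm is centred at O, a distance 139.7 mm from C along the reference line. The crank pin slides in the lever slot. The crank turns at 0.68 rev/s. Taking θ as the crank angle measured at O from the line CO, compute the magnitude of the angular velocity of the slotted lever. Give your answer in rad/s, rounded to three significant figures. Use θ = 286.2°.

0.949

ω = 4.273 rad/s (from 0.68 rev/s).
Crank pin A relative to C: A = (d + r cosθ, r sinθ); lever angle φ = atan2(r sinθ, d + r cosθ).
Differentiating tanφ: φ̇ = rω(d cosθ + r)/(d² + r² + 2dr cosθ).
d² + r² + 2dr cosθ = |CA|² = 0.028193 m²;  d cosθ + r = +0.10098 m.
|ω_lever| = |0.062·4.273·+0.10098| / 0.028193 = 0.94875 rad/s.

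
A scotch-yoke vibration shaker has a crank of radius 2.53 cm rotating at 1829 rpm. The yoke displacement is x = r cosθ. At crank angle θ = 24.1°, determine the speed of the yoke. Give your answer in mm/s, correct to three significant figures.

ω = 191.5 rad/s (from 1829 rpm).
x = r cosθ ⇒ ẋ = −rω sinθ.
|v| = rω|sinθ| = 0.0253·191.5·|sin 24.1°| = 1.9787 m/s = 1978.7 mm/s.

1980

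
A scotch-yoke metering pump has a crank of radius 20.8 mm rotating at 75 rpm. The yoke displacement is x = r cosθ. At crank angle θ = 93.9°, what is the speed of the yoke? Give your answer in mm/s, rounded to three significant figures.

163

ω = 7.854 rad/s (from 75 rpm).
x = r cosθ ⇒ ẋ = −rω sinθ.
|v| = rω|sinθ| = 0.0208·7.854·|sin 93.9°| = 0.16298 m/s = 162.98 mm/s.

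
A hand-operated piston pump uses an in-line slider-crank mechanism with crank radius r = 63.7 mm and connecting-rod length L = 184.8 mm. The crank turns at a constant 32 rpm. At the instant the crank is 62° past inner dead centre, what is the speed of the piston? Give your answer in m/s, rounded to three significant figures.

0.220

ω = 2π·32/60 = 3.351 rad/s
For an in-line slider-crank, x = r cosθ + √(L² − r² sin²θ), so v = −rω sinθ·[1 + r cosθ/√(L² − r² sin²θ)].
With r = 0.0637 m, L = 0.1848 m, θ = 62°: √(L² − r² sin²θ) = 0.17603 m.
v = −0.0637·3.351·0.88295·[1 + 0.0637·0.46947/0.17603] = -0.22049 m/s.
|v| = 0.22049 m/s.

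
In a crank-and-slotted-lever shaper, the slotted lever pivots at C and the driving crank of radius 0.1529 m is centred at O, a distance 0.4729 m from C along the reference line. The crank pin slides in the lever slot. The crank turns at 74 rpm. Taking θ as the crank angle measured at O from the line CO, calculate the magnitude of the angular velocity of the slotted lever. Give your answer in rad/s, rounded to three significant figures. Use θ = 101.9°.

ω = 7.749 rad/s (from 74 rpm).
Crank pin A relative to C: A = (d + r cosθ, r sinθ); lever angle φ = atan2(r sinθ, d + r cosθ).
Differentiating tanφ: φ̇ = rω(d cosθ + r)/(d² + r² + 2dr cosθ).
d² + r² + 2dr cosθ = |CA|² = 0.217193 m²;  d cosθ + r = +0.055386 m.
|ω_lever| = |0.1529·7.749·+0.055386| / 0.217193 = 0.30215 rad/s.

0.302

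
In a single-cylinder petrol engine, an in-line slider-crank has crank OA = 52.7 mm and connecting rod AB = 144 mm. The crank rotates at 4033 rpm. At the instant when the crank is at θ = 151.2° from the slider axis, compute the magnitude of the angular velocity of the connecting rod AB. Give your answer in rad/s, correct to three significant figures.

138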